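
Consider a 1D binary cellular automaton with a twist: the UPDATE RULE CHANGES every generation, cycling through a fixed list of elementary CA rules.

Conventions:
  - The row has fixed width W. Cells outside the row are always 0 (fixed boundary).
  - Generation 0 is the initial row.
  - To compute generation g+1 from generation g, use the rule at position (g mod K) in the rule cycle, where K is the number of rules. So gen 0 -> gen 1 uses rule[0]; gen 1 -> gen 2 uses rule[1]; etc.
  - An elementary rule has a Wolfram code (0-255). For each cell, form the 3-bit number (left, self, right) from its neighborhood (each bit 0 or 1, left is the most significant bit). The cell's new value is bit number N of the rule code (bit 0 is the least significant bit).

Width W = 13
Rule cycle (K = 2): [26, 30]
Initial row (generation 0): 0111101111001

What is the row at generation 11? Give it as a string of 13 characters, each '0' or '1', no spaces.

Gen 0: 0111101111001
Gen 1 (rule 26): 1100001000110
Gen 2 (rule 30): 1010011101101
Gen 3 (rule 26): 0001110001000
Gen 4 (rule 30): 0011001011100
Gen 5 (rule 26): 0110110010010
Gen 6 (rule 30): 1100101111111
Gen 7 (rule 26): 1011001000000
Gen 8 (rule 30): 1010111100000
Gen 9 (rule 26): 0000100010000
Gen 10 (rule 30): 0001110111000
Gen 11 (rule 26): 0011000100100

Answer: 0011000100100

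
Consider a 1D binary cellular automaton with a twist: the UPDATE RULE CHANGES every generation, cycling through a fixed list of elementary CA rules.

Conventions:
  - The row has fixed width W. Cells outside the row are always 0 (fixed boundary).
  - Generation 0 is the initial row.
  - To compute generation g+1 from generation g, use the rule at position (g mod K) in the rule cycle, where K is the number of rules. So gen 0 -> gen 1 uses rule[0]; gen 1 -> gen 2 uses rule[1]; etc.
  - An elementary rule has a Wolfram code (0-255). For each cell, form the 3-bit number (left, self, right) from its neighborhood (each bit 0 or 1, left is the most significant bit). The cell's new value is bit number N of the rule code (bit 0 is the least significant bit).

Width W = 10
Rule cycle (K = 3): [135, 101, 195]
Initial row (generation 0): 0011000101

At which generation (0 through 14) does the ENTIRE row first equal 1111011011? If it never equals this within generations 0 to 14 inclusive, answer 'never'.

Answer: never

Derivation:
Gen 0: 0011000101
Gen 1 (rule 135): 1100011101
Gen 2 (rule 101): 0101000111
Gen 3 (rule 195): 1000011011
Gen 4 (rule 135): 1011100000
Gen 5 (rule 101): 1100101111
Gen 6 (rule 195): 0101000111
Gen 7 (rule 135): 1101011010
Gen 8 (rule 101): 0111101110
Gen 9 (rule 195): 1011100110
Gen 10 (rule 135): 1001001000
Gen 11 (rule 101): 1001001011
Gen 12 (rule 195): 0010010001
Gen 13 (rule 135): 1110110111
Gen 14 (rule 101): 0011011001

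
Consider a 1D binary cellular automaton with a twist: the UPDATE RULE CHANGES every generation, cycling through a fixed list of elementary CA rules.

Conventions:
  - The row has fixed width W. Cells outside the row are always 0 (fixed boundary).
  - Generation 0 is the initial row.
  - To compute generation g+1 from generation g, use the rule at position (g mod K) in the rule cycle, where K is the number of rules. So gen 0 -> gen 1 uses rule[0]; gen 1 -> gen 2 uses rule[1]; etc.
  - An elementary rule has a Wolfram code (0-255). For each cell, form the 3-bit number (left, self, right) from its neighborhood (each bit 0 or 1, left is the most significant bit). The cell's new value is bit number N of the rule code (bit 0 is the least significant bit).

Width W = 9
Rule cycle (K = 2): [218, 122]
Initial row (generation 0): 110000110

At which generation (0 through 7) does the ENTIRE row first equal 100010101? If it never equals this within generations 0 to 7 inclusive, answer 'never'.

Gen 0: 110000110
Gen 1 (rule 218): 111001111
Gen 2 (rule 122): 101111001
Gen 3 (rule 218): 001111110
Gen 4 (rule 122): 011000011
Gen 5 (rule 218): 111100111
Gen 6 (rule 122): 100111101
Gen 7 (rule 218): 011111100

Answer: never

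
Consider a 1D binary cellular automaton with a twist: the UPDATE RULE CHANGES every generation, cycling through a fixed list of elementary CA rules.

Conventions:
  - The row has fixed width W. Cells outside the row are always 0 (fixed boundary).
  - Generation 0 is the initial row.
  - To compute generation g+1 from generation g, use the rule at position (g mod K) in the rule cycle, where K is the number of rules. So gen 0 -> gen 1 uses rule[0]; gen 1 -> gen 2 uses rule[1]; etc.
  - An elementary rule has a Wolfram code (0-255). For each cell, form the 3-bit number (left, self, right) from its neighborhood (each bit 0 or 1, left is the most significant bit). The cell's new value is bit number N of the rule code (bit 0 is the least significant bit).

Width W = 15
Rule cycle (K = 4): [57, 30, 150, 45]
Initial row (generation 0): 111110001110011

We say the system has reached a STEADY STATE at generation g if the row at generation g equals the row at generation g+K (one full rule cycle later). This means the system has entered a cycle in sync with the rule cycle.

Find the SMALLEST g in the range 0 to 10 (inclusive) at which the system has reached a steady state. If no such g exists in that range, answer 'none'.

Gen 0: 111110001110011
Gen 1 (rule 57): 100001101001010
Gen 2 (rule 30): 110011001111011
Gen 3 (rule 150): 001100110110000
Gen 4 (rule 45): 101000101100111
Gen 5 (rule 57): 010110011010100
Gen 6 (rule 30): 110101110010110
Gen 7 (rule 150): 000100101110001
Gen 8 (rule 45): 110100111000101
Gen 9 (rule 57): 101010100110010
Gen 10 (rule 30): 101010111101111
Gen 11 (rule 150): 101010011000110
Gen 12 (rule 45): 111110010010100
Gen 13 (rule 57): 100001001001011
Gen 14 (rule 30): 110011111111010

Answer: none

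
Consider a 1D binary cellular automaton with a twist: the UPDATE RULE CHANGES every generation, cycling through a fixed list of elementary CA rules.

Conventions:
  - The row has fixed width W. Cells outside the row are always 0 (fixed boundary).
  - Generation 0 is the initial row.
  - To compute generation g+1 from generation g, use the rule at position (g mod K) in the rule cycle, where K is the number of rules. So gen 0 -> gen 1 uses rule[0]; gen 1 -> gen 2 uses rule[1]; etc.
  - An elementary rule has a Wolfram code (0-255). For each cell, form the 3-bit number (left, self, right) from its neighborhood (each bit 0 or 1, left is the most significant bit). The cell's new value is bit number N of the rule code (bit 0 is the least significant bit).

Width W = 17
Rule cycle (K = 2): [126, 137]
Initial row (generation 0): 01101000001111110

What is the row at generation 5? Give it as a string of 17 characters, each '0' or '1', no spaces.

Gen 0: 01101000001111110
Gen 1 (rule 126): 11111100011000011
Gen 2 (rule 137): 11111001010011010
Gen 3 (rule 126): 10001111111111111
Gen 4 (rule 137): 00101111111111110
Gen 5 (rule 126): 01111000000000011

Answer: 01111000000000011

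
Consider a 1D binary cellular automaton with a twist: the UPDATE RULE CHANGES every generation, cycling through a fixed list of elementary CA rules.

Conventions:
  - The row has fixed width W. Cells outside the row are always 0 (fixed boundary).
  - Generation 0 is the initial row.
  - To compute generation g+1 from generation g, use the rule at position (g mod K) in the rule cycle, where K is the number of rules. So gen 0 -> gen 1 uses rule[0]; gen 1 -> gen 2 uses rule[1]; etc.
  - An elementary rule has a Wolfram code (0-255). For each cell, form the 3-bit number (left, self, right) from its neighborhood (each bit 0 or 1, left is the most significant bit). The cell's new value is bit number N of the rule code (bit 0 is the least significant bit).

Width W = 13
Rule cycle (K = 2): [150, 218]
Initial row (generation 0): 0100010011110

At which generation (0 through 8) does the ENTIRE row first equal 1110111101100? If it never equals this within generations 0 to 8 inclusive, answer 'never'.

Gen 0: 0100010011110
Gen 1 (rule 150): 1110111101101
Gen 2 (rule 218): 1110111101100
Gen 3 (rule 150): 0100011000010
Gen 4 (rule 218): 1010111100101
Gen 5 (rule 150): 1010011011101
Gen 6 (rule 218): 0001111011100
Gen 7 (rule 150): 0010110001010
Gen 8 (rule 218): 0100111010001

Answer: 2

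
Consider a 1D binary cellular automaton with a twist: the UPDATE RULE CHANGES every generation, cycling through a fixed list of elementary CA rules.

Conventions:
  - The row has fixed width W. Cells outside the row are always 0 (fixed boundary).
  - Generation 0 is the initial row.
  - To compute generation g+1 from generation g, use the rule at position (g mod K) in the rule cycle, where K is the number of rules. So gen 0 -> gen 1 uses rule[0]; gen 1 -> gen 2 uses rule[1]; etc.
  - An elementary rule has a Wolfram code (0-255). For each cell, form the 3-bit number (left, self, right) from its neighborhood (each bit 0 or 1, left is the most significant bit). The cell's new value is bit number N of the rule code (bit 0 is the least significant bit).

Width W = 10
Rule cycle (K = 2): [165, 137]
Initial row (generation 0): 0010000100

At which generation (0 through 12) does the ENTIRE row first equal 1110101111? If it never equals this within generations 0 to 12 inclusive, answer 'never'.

Answer: 3

Derivation:
Gen 0: 0010000100
Gen 1 (rule 165): 1010110101
Gen 2 (rule 137): 0000100000
Gen 3 (rule 165): 1110101111
Gen 4 (rule 137): 1100001110
Gen 5 (rule 165): 0001100100
Gen 6 (rule 137): 1101000001
Gen 7 (rule 165): 0011011101
Gen 8 (rule 137): 1010011000
Gen 9 (rule 165): 1110000011
Gen 10 (rule 137): 1100111010
Gen 11 (rule 165): 0000010110
Gen 12 (rule 137): 1111000100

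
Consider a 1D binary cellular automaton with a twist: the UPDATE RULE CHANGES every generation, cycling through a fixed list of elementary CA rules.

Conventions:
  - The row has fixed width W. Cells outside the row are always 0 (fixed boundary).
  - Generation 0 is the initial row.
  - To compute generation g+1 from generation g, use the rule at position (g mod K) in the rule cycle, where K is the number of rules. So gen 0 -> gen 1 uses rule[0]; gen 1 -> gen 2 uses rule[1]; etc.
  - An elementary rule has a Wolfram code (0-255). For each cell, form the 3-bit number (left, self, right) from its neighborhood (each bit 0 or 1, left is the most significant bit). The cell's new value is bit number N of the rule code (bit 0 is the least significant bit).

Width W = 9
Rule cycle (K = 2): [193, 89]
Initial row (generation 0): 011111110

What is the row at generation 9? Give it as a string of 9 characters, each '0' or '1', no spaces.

Answer: 000110111

Derivation:
Gen 0: 011111110
Gen 1 (rule 193): 001111110
Gen 2 (rule 89): 101000011
Gen 3 (rule 193): 000011001
Gen 4 (rule 89): 111011100
Gen 5 (rule 193): 011001101
Gen 6 (rule 89): 011101100
Gen 7 (rule 193): 001100101
Gen 8 (rule 89): 101110000
Gen 9 (rule 193): 000110111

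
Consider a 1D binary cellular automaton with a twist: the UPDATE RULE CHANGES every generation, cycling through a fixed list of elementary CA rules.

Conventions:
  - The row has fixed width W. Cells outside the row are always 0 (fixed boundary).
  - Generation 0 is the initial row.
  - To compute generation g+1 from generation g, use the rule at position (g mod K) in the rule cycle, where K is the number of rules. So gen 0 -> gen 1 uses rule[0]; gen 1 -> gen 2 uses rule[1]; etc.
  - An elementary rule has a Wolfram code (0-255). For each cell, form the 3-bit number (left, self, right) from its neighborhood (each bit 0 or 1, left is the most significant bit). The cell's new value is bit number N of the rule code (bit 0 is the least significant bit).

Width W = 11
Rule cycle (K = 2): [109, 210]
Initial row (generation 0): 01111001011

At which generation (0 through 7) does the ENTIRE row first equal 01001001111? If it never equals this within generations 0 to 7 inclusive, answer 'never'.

Answer: 1

Derivation:
Gen 0: 01111001011
Gen 1 (rule 109): 01001001111
Gen 2 (rule 210): 10110110111
Gen 3 (rule 109): 11111111101
Gen 4 (rule 210): 01111111100
Gen 5 (rule 109): 01000000101
Gen 6 (rule 210): 10100001000
Gen 7 (rule 109): 11101101011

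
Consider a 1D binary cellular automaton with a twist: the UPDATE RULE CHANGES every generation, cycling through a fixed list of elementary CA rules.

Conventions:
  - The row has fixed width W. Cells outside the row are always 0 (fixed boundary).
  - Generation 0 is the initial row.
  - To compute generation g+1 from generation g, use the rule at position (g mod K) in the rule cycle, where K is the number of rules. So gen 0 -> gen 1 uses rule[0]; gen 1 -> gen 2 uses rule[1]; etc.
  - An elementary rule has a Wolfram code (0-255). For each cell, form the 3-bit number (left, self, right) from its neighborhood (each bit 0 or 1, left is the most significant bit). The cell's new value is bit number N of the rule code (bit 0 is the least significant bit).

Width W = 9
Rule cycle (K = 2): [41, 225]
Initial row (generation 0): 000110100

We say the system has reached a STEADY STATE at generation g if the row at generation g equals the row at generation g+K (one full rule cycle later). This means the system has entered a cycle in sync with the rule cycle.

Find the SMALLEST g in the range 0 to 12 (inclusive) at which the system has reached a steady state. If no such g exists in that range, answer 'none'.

Answer: none

Derivation:
Gen 0: 000110100
Gen 1 (rule 41): 110101001
Gen 2 (rule 225): 011010000
Gen 3 (rule 41): 010100111
Gen 4 (rule 225): 001000011
Gen 5 (rule 41): 100011010
Gen 6 (rule 225): 001001100
Gen 7 (rule 41): 100001001
Gen 8 (rule 225): 001100000
Gen 9 (rule 41): 101001111
Gen 10 (rule 225): 010000111
Gen 11 (rule 41): 000110100
Gen 12 (rule 225): 110011001
Gen 13 (rule 41): 100010000
Gen 14 (rule 225): 001000111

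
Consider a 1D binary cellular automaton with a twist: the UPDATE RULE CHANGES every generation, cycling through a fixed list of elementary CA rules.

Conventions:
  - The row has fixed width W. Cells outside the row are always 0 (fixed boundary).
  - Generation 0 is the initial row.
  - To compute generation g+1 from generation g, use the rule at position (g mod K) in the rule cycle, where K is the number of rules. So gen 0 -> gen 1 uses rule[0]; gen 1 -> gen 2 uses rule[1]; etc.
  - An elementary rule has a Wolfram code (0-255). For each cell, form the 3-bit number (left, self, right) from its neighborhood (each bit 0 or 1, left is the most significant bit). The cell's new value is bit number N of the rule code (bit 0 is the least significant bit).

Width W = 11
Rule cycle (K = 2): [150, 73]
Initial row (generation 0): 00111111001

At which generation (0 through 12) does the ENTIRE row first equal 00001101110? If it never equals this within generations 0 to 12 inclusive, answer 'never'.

Gen 0: 00111111001
Gen 1 (rule 150): 01011110111
Gen 2 (rule 73): 00010010101
Gen 3 (rule 150): 00111110101
Gen 4 (rule 73): 10100010000
Gen 5 (rule 150): 10110111000
Gen 6 (rule 73): 00110101011
Gen 7 (rule 150): 01000101000
Gen 8 (rule 73): 00010000011
Gen 9 (rule 150): 00111000100
Gen 10 (rule 73): 10101010001
Gen 11 (rule 150): 10101011011
Gen 12 (rule 73): 00000011011

Answer: never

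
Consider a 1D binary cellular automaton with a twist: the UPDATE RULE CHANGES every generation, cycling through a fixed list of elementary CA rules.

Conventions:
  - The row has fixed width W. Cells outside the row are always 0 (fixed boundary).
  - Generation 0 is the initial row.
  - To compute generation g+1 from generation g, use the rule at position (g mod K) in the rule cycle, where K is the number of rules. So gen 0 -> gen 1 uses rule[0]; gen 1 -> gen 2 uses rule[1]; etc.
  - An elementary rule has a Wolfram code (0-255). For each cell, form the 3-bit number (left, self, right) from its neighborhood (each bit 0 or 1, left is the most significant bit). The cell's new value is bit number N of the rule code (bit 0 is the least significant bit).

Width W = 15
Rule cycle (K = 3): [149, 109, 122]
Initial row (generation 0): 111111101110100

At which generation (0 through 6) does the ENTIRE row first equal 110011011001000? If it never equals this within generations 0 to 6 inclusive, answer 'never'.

Gen 0: 111111101110100
Gen 1 (rule 149): 011111000100111
Gen 2 (rule 109): 010001010100101
Gen 3 (rule 122): 101010101011010
Gen 4 (rule 149): 101010101000011
Gen 5 (rule 109): 111111111011011
Gen 6 (rule 122): 100000001111111

Answer: never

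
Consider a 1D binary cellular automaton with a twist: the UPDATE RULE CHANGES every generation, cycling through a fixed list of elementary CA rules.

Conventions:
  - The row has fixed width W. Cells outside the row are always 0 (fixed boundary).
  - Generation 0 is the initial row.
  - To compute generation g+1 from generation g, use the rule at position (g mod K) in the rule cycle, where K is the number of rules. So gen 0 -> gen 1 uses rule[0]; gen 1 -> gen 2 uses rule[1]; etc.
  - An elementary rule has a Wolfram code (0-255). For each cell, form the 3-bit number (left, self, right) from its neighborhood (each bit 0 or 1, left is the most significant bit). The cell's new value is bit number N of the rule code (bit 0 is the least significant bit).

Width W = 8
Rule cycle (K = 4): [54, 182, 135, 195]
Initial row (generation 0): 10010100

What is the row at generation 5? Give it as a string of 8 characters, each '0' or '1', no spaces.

Gen 0: 10010100
Gen 1 (rule 54): 11111110
Gen 2 (rule 182): 01111101
Gen 3 (rule 135): 10111001
Gen 4 (rule 195): 00011010
Gen 5 (rule 54): 00100111

Answer: 00100111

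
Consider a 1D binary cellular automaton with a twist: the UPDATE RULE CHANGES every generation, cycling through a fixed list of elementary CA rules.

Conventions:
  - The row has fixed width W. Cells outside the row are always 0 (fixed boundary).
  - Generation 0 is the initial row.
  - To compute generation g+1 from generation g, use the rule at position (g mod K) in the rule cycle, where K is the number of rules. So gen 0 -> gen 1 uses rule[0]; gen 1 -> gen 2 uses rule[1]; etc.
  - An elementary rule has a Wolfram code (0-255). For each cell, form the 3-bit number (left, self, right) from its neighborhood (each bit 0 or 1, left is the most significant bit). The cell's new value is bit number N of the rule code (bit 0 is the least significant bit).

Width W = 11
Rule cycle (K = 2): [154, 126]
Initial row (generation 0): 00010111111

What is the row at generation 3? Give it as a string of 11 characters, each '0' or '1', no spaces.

Gen 0: 00010111111
Gen 1 (rule 154): 00100111110
Gen 2 (rule 126): 01111100011
Gen 3 (rule 154): 11111010110

Answer: 11111010110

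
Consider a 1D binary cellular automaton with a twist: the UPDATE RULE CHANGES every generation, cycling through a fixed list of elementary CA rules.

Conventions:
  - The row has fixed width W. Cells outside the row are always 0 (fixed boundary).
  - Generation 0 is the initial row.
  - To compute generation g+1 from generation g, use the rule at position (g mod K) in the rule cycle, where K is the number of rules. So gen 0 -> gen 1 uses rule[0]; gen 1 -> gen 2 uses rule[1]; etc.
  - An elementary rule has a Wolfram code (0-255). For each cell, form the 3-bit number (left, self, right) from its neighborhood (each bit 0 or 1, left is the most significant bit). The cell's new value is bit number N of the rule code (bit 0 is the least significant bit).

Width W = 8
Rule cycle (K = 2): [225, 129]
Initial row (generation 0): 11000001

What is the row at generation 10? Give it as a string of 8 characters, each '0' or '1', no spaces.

Answer: 00111000

Derivation:
Gen 0: 11000001
Gen 1 (rule 225): 01011100
Gen 2 (rule 129): 00001001
Gen 3 (rule 225): 11100000
Gen 4 (rule 129): 01001111
Gen 5 (rule 225): 00000111
Gen 6 (rule 129): 11110010
Gen 7 (rule 225): 01110000
Gen 8 (rule 129): 00100111
Gen 9 (rule 225): 10000011
Gen 10 (rule 129): 00111000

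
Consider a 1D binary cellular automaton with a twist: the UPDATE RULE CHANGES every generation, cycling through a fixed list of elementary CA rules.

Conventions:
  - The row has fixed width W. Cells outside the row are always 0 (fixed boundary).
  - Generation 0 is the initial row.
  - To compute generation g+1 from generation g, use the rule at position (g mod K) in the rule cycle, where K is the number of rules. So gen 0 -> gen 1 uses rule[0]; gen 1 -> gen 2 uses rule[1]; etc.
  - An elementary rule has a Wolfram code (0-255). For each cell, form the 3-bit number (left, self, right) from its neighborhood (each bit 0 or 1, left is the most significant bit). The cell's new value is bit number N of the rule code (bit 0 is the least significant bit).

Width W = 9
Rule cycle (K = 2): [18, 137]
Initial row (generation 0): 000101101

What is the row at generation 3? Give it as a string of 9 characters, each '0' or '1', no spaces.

Gen 0: 000101101
Gen 1 (rule 18): 001000000
Gen 2 (rule 137): 100011111
Gen 3 (rule 18): 010100000

Answer: 010100000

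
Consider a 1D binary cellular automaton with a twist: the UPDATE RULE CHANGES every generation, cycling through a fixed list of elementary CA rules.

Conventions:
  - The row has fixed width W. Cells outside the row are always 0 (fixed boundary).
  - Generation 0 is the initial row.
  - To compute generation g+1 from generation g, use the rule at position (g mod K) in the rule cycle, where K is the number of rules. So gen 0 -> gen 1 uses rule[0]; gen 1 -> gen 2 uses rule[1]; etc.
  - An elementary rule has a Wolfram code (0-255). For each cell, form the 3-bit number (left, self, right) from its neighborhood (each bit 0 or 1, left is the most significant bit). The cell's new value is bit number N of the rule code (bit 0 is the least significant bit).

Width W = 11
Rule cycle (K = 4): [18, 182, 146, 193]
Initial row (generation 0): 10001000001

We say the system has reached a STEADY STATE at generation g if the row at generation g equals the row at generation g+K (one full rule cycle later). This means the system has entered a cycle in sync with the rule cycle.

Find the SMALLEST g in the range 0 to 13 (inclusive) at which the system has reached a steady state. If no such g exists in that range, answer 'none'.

Answer: 9

Derivation:
Gen 0: 10001000001
Gen 1 (rule 18): 01010100010
Gen 2 (rule 182): 11111110111
Gen 3 (rule 146): 01111100010
Gen 4 (rule 193): 00111101000
Gen 5 (rule 18): 01000000100
Gen 6 (rule 182): 11100001110
Gen 7 (rule 146): 01010010101
Gen 8 (rule 193): 00000000000
Gen 9 (rule 18): 00000000000
Gen 10 (rule 182): 00000000000
Gen 11 (rule 146): 00000000000
Gen 12 (rule 193): 11111111111
Gen 13 (rule 18): 00000000000
Gen 14 (rule 182): 00000000000
Gen 15 (rule 146): 00000000000
Gen 16 (rule 193): 11111111111
Gen 17 (rule 18): 00000000000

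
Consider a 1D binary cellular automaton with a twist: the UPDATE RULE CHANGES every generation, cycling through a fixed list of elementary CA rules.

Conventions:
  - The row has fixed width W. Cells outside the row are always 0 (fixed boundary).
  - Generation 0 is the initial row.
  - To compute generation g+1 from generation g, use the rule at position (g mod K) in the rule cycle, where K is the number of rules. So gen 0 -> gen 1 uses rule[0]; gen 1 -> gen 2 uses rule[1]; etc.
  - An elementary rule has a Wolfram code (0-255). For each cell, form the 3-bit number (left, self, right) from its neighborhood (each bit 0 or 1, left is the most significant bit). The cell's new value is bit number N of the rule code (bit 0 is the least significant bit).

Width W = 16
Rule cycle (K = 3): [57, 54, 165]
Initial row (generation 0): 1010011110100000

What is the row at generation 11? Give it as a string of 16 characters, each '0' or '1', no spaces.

Answer: 0111111111111100

Derivation:
Gen 0: 1010011110100000
Gen 1 (rule 57): 0101010001011111
Gen 2 (rule 54): 1111111011100000
Gen 3 (rule 165): 0111110101001111
Gen 4 (rule 57): 0100001010101000
Gen 5 (rule 54): 1110011111111100
Gen 6 (rule 165): 0100001111111001
Gen 7 (rule 57): 0011101000000100
Gen 8 (rule 54): 0100011100001110
Gen 9 (rule 165): 0101001001100100
Gen 10 (rule 57): 0010100101010011
Gen 11 (rule 54): 0111111111111100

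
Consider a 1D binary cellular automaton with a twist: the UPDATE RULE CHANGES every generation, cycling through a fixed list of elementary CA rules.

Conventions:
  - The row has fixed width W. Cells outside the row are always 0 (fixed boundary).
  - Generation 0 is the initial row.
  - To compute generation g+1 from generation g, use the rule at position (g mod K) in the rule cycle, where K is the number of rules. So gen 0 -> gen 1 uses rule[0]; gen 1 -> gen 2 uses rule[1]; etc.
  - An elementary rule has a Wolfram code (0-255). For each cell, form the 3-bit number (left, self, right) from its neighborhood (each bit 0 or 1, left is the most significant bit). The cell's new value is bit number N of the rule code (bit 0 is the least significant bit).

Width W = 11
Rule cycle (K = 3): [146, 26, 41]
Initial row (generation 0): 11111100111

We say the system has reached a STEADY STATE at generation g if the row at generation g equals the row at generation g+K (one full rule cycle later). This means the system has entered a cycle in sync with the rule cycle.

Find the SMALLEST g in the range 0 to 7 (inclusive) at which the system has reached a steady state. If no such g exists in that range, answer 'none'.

Answer: 7

Derivation:
Gen 0: 11111100111
Gen 1 (rule 146): 01111011010
Gen 2 (rule 26): 11000010001
Gen 3 (rule 41): 10011000100
Gen 4 (rule 146): 01100101010
Gen 5 (rule 26): 11011000001
Gen 6 (rule 41): 10110011100
Gen 7 (rule 146): 00001101010
Gen 8 (rule 26): 00011000001
Gen 9 (rule 41): 11010011100
Gen 10 (rule 146): 00001101010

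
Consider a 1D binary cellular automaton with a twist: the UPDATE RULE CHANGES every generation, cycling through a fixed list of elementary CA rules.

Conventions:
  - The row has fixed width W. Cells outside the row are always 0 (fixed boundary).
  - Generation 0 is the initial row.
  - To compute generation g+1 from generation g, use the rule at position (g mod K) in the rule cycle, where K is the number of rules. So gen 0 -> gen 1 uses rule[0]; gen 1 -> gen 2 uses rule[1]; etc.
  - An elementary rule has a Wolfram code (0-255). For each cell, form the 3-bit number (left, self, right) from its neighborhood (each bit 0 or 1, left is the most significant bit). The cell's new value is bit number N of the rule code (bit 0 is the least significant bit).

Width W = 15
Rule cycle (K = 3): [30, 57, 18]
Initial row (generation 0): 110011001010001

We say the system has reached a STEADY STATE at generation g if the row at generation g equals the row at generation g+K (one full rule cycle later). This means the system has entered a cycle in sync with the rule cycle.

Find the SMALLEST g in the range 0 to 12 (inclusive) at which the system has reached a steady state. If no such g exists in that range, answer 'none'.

Gen 0: 110011001010001
Gen 1 (rule 30): 101110111011011
Gen 2 (rule 57): 011001100110110
Gen 3 (rule 18): 100110011000001
Gen 4 (rule 30): 111101110100011
Gen 5 (rule 57): 100011001011010
Gen 6 (rule 18): 010100110000001
Gen 7 (rule 30): 110111101000011
Gen 8 (rule 57): 101100010111010
Gen 9 (rule 18): 000010100000001
Gen 10 (rule 30): 000110110000011
Gen 11 (rule 57): 110101101111010
Gen 12 (rule 18): 000000000000001
Gen 13 (rule 30): 000000000000011
Gen 14 (rule 57): 111111111111010
Gen 15 (rule 18): 000000000000001

Answer: 12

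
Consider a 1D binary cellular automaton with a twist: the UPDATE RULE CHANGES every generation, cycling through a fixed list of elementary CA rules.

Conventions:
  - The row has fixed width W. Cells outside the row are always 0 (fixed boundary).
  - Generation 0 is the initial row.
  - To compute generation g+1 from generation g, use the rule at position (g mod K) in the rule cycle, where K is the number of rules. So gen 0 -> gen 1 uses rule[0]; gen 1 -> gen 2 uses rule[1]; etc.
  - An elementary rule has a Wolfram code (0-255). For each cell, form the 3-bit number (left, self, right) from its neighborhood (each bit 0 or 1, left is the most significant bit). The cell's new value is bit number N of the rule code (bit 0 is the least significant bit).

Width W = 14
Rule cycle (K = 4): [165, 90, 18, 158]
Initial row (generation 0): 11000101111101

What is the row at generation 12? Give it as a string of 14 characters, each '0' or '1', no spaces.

Gen 0: 11000101111101
Gen 1 (rule 165): 00010110111011
Gen 2 (rule 90): 00100110101011
Gen 3 (rule 18): 01011000000000
Gen 4 (rule 158): 11010100000000
Gen 5 (rule 165): 00111101111111
Gen 6 (rule 90): 01100101000001
Gen 7 (rule 18): 10011000100010
Gen 8 (rule 158): 11110101110111
Gen 9 (rule 165): 01101110101010
Gen 10 (rule 90): 11101010000001
Gen 11 (rule 18): 00000001000010
Gen 12 (rule 158): 00000011100111

Answer: 00000011100111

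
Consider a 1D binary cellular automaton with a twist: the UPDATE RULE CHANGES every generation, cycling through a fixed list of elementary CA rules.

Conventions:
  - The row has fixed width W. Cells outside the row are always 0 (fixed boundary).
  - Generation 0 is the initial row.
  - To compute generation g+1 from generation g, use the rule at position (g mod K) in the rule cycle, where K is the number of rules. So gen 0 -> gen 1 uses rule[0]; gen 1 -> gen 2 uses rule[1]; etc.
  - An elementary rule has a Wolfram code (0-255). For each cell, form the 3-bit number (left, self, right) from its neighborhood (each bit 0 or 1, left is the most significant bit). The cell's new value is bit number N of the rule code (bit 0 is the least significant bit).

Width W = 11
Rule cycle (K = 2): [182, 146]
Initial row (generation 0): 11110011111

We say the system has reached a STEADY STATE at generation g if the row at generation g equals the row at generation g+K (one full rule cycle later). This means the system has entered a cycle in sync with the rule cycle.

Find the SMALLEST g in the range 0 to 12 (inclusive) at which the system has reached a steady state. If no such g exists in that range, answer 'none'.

Answer: 8

Derivation:
Gen 0: 11110011111
Gen 1 (rule 182): 01101101110
Gen 2 (rule 146): 10000000101
Gen 3 (rule 182): 11000001111
Gen 4 (rule 146): 00100010110
Gen 5 (rule 182): 01110111001
Gen 6 (rule 146): 10100010110
Gen 7 (rule 182): 11110111001
Gen 8 (rule 146): 01100010110
Gen 9 (rule 182): 10010111001
Gen 10 (rule 146): 01100010110
Gen 11 (rule 182): 10010111001
Gen 12 (rule 146): 01100010110
Gen 13 (rule 182): 10010111001
Gen 14 (rule 146): 01100010110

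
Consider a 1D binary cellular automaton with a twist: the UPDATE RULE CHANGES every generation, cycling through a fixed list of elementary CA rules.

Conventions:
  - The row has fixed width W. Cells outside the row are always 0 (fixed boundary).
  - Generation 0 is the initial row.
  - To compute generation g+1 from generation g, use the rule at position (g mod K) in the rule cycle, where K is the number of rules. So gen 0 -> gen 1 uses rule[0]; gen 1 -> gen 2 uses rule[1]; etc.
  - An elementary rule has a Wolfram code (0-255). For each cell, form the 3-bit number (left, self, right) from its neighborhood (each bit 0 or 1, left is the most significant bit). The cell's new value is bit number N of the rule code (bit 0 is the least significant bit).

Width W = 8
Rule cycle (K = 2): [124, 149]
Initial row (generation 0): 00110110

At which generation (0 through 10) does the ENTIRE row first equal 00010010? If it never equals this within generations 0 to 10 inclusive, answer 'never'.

Answer: 10

Derivation:
Gen 0: 00110110
Gen 1 (rule 124): 00111111
Gen 2 (rule 149): 10011110
Gen 3 (rule 124): 11010011
Gen 4 (rule 149): 00011000
Gen 5 (rule 124): 00011100
Gen 6 (rule 149): 11001011
Gen 7 (rule 124): 11101111
Gen 8 (rule 149): 01000110
Gen 9 (rule 124): 01100111
Gen 10 (rule 149): 00010010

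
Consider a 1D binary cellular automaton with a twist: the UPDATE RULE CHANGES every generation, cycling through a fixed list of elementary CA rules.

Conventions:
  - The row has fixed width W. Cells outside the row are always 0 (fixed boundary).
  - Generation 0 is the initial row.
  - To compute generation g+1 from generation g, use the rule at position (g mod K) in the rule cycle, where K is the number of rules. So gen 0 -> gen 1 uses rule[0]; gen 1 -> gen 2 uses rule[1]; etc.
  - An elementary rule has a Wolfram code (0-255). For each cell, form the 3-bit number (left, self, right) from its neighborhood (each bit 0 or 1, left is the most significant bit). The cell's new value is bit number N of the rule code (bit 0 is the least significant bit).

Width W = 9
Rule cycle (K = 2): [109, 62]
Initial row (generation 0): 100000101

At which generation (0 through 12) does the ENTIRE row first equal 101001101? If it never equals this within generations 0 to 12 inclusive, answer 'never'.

Answer: 3

Derivation:
Gen 0: 100000101
Gen 1 (rule 109): 101110111
Gen 2 (rule 62): 111001100
Gen 3 (rule 109): 101001101
Gen 4 (rule 62): 111111011
Gen 5 (rule 109): 100001111
Gen 6 (rule 62): 110011000
Gen 7 (rule 109): 110011011
Gen 8 (rule 62): 101110110
Gen 9 (rule 109): 111011110
Gen 10 (rule 62): 100110001
Gen 11 (rule 109): 100110101
Gen 12 (rule 62): 111101111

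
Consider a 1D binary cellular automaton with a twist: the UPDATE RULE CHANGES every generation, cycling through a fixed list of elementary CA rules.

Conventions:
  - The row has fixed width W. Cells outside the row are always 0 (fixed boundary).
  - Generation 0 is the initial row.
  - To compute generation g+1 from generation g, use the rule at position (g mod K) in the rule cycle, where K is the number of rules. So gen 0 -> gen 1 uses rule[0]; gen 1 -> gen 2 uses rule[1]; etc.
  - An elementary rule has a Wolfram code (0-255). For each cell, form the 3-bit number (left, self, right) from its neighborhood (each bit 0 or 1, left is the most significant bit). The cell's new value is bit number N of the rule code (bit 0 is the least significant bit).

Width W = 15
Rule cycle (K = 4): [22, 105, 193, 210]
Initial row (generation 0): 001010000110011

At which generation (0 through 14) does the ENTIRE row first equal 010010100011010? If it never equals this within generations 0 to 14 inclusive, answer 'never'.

Gen 0: 001010000110011
Gen 1 (rule 22): 011011001001100
Gen 2 (rule 105): 011111000001101
Gen 3 (rule 193): 001111011100100
Gen 4 (rule 210): 010111001111010
Gen 5 (rule 22): 110000110000011
Gen 6 (rule 105): 110110110111011
Gen 7 (rule 193): 010010010011001
Gen 8 (rule 210): 101101101101110
Gen 9 (rule 22): 100000000000001
Gen 10 (rule 105): 001111111111100
Gen 11 (rule 193): 100111111111101
Gen 12 (rule 210): 011011111111100
Gen 13 (rule 22): 100000000000010
Gen 14 (rule 105): 001111111111000

Answer: never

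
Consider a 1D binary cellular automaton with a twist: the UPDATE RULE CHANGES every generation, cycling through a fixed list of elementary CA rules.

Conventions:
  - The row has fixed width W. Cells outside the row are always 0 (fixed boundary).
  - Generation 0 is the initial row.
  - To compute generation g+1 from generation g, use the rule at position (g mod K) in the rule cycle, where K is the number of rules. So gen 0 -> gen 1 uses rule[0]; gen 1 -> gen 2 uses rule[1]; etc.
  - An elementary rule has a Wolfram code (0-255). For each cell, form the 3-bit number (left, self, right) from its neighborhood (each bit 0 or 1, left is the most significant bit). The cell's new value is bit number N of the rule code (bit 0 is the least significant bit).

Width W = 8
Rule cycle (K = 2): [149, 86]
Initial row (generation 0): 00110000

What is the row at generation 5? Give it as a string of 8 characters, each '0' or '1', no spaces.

Gen 0: 00110000
Gen 1 (rule 149): 10001111
Gen 2 (rule 86): 11010001
Gen 3 (rule 149): 00011101
Gen 4 (rule 86): 00100101
Gen 5 (rule 149): 10110101

Answer: 10110101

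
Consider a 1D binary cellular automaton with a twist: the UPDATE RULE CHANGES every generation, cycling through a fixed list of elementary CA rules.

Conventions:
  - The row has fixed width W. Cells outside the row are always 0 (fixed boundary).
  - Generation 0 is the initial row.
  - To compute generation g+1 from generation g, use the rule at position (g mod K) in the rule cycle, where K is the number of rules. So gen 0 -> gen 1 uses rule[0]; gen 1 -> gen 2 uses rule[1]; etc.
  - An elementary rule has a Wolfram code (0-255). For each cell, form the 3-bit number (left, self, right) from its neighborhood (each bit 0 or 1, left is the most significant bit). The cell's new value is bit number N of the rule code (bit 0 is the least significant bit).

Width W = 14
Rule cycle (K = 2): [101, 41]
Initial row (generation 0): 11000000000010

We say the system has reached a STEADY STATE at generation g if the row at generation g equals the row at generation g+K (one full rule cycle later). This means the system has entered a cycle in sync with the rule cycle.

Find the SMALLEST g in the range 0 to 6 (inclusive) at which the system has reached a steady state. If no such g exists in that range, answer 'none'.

Answer: none

Derivation:
Gen 0: 11000000000010
Gen 1 (rule 101): 01011111111010
Gen 2 (rule 41): 00110000000100
Gen 3 (rule 101): 10010111110101
Gen 4 (rule 41): 00001100001010
Gen 5 (rule 101): 11100101101110
Gen 6 (rule 41): 10000011011000
Gen 7 (rule 101): 10111001101011
Gen 8 (rule 41): 01100001010110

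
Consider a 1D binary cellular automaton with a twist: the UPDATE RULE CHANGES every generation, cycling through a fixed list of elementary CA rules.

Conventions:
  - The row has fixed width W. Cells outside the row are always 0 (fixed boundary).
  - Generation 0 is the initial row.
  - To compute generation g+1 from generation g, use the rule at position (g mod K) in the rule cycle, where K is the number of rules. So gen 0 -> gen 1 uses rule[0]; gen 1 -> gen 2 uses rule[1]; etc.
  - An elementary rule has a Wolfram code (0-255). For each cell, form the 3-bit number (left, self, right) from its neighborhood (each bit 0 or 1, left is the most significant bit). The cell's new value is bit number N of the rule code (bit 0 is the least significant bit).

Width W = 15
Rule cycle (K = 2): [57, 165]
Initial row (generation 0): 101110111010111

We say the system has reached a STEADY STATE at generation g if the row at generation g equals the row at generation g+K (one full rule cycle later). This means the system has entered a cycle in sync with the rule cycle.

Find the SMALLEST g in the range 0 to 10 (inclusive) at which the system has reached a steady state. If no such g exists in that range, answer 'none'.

Gen 0: 101110111010111
Gen 1 (rule 57): 011001100101100
Gen 2 (rule 165): 000000000110001
Gen 3 (rule 57): 111111110101100
Gen 4 (rule 165): 011111101110001
Gen 5 (rule 57): 010000011001100
Gen 6 (rule 165): 010111000000001
Gen 7 (rule 57): 001100111111100
Gen 8 (rule 165): 100000011111001
Gen 9 (rule 57): 011111010000100
Gen 10 (rule 165): 001110110110101
Gen 11 (rule 57): 101001101101010
Gen 12 (rule 165): 111000010011110

Answer: none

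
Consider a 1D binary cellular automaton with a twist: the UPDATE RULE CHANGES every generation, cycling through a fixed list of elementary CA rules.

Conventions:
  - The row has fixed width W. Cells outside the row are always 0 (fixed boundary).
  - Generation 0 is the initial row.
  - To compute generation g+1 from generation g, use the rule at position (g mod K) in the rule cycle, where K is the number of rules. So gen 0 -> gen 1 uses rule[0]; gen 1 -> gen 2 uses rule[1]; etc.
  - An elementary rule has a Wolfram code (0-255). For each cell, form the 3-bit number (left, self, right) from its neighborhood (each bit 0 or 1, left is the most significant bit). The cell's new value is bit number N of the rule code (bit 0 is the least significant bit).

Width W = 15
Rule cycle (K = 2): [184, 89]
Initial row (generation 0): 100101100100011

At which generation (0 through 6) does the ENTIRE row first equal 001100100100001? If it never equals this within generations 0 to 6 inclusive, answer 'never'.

Gen 0: 100101100100011
Gen 1 (rule 184): 010011010010010
Gen 2 (rule 89): 001011001001001
Gen 3 (rule 184): 000110100100100
Gen 4 (rule 89): 110110010010011
Gen 5 (rule 184): 101101001001010
Gen 6 (rule 89): 001100100100001

Answer: 6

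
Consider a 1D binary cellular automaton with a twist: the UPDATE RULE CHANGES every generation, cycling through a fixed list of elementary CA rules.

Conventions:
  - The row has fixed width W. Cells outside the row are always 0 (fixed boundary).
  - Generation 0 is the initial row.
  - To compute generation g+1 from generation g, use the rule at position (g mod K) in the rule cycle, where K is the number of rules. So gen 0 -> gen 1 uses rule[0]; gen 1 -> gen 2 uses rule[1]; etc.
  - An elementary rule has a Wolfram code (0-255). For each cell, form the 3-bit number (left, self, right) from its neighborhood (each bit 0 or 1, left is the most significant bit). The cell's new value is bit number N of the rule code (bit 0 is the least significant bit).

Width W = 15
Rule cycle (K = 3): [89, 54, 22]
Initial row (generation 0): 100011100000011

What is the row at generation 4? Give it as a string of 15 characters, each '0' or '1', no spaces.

Answer: 101110011101011

Derivation:
Gen 0: 100011100000011
Gen 1 (rule 89): 011010111111011
Gen 2 (rule 54): 100111000000100
Gen 3 (rule 22): 111000100001110
Gen 4 (rule 89): 101110011101011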